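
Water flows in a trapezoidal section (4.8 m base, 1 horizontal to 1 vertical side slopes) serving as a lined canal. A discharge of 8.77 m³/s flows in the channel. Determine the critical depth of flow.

At critical depth, Q² T / (g A³) = 1, i.e. A³/T = Q²/g = 8.77²/9.81 = 7.84.
Try y = 0.527 m: A³/T = 3.779 — short.
Try y = 0.665 m: A³/T = 7.83 — close enough.

y_c = 0.665 m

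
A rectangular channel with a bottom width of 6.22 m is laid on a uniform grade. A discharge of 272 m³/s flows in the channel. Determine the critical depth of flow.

y_c = 5.8 m

For a rectangular channel, critical depth y_c = (q²/g)^(1/3) where q = Q/b = 272/6.22 = 43.73 m²/s.
So y_c = (43.73²/9.81)^(1/3) = 5.8 m.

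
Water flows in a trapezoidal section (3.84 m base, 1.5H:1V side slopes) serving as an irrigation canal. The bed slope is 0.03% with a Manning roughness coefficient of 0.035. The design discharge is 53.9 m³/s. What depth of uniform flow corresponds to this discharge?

y_n = 5.04 m

Manning's equation rearranged: A R^(2/3) = nQ / (1·√S) = 0.035 × 53.9 / (√0.0003) = 108.9.
Trying y = 4.44 m: A R^(2/3) = 82.38 — low.
Trying y = 5.04 m: A R^(2/3) = 108.9 — ≈ 108.9.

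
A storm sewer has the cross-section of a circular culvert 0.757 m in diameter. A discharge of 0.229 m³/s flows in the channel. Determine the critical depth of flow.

y_c = 0.289 m

At critical depth, Q² T / (g A³) = 1, i.e. A³/T = Q²/g = 0.229²/9.81 = 0.005346.
Try y = 0.354 m: A³/T = 0.01166 — over.
Try y = 0.239 m: A³/T = 0.002573 — short.
Try y = 0.289 m: A³/T = 0.005354 — ≈ 0.005346.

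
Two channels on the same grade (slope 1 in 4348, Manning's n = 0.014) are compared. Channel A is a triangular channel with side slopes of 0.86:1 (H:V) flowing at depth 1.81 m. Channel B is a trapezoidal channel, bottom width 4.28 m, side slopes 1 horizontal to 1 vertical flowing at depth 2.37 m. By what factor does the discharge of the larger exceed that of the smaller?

10.1

Channel A: For a triangular section with side slope z = 0.86: A = zy² = 0.86×1.81² = 2.817 m²; P = 2y√(1+z²) = 2×1.81×1.319 = 4.775 m. Hydraulic radius R = A/P = 2.817/4.775 = 0.5901 m. Q_A = (1/0.014)·2.817·0.5901^(2/3)·√0.00023 = 2.147 m³/s.
Channel B: With bottom width b = 4.28 m and side slope z = 1: A = (b + zy)y = (4.28 + 1×2.37)×2.37 = 15.76 m²; P = b + 2y√(1+z²) = 4.28 + 2×2.37×1.414 = 10.98 m. Hydraulic radius R = A/P = 15.76/10.98 = 1.435 m. Q_B = (1/0.014)·15.76·1.435^(2/3)·√0.00023 = 21.72 m³/s.
The larger discharge is 21.72 m³/s and the smaller is 2.147 m³/s; the ratio is 10.1.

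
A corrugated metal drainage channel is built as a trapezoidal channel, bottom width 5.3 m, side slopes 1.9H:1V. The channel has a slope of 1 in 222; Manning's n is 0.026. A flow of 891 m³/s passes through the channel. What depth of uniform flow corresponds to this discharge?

Manning's equation rearranged: A R^(2/3) = nQ / (1·√S) = 0.026 × 891 / (√0.004505) = 345.2.
Trying y = 6.43 m: A R^(2/3) = 255.8 — short.
Trying y = 9.11 m: A R^(2/3) = 572.7 — over.
Trying y = 7.33 m: A R^(2/3) = 345.1 — close enough.

y_n = 7.33 m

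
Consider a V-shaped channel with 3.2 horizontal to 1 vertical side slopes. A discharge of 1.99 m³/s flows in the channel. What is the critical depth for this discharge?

At critical depth, Q² T / (g A³) = 1, i.e. A³/T = Q²/g = 1.99²/9.81 = 0.4037.
Try y = 0.703 m: A³/T = 0.8791 — too large.
Try y = 0.459 m: A³/T = 0.1043 — too small.
Try y = 0.602 m: A³/T = 0.4048 — ≈ 0.4037.

y_c = 0.602 m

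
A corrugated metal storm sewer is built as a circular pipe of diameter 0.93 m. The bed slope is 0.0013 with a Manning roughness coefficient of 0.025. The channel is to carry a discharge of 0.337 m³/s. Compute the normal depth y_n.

Manning's equation rearranged: A R^(2/3) = nQ / (1·√S) = 0.025 × 0.337 / (√0.0013) = 0.2337.
Try y = 0.502 m: A R^(2/3) = 0.1459 — short.
Try y = 0.756 m: A R^(2/3) = 0.2549 — over.
Try y = 0.696 m: A R^(2/3) = 0.2336 — matches.

y_n = 0.696 m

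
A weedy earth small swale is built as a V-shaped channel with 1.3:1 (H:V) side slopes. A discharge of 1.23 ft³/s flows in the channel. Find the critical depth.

At critical depth, Q² T / (g A³) = 1, i.e. A³/T = Q²/g = 1.23²/32.2 = 0.04698.
At y = 0.475 ft: A³/T = 0.02043 — short.
At y = 0.682 ft: A³/T = 0.1247 — over.
At y = 0.561 ft: A³/T = 0.04695 — matches.

y_c = 0.561 ft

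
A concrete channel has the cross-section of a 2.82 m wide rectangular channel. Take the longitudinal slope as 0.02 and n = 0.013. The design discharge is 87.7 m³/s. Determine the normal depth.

y_n = 2.95 m

Manning's equation rearranged: A R^(2/3) = nQ / (1·√S) = 0.013 × 87.7 / (√0.02) = 8.062.
Try y = 2.27 m: A R^(2/3) = 5.833 — short.
Try y = 2.95 m: A R^(2/3) = 8.062 — close enough.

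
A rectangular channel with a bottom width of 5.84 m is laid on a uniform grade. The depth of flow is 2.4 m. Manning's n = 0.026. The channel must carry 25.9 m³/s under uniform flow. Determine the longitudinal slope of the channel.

Flow area A = b·y = 5.84 × 2.4 = 14.02 m². Wetted perimeter P = b + 2y = 5.84 + 2×2.4 = 10.64 m.
Hydraulic radius R = A/P = 14.02/10.64 = 1.317 m.
From Manning's equation, S = [nQ / (1 A R^(2/3))]² = [0.026 × 25.9 / (1 × 14.02 × 1.317^(2/3))]² = 0.0016.

S = 0.0016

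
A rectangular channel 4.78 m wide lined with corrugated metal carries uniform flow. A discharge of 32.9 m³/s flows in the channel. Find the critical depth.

y_c = 1.69 m

For a rectangular channel, critical depth y_c = (q²/g)^(1/3) where q = Q/b = 32.9/4.78 = 6.883 m²/s.
So y_c = (6.883²/9.81)^(1/3) = 1.69 m.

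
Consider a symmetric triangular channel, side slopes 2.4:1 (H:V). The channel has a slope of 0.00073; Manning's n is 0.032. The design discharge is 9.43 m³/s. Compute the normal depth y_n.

Manning's equation rearranged: A R^(2/3) = nQ / (1·√S) = 0.032 × 9.43 / (√0.00073) = 11.17.
Try y = 1.9 m: A R^(2/3) = 7.938 — low.
Try y = 2.56 m: A R^(2/3) = 17.58 — high.
Try y = 2.16 m: A R^(2/3) = 11.17 — matches.

y_n = 2.16 m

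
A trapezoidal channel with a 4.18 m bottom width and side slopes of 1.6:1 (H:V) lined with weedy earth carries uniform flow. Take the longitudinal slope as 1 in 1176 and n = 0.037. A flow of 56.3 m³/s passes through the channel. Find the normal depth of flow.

y_n = 4 m

Manning's equation rearranged: A R^(2/3) = nQ / (1·√S) = 0.037 × 56.3 / (√0.0008503) = 71.44.
Try y = 2.76 m: A R^(2/3) = 32.8 — too small.
Try y = 4 m: A R^(2/3) = 71.49 — close enough.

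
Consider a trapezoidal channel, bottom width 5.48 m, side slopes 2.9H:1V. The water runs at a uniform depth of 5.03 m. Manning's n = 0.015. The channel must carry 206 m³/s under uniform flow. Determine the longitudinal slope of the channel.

With bottom width b = 5.48 m and side slope z = 2.9: A = (b + zy)y = (5.48 + 2.9×5.03)×5.03 = 100.9 m²; P = b + 2y√(1+z²) = 5.48 + 2×5.03×3.068 = 36.34 m.
Hydraulic radius R = A/P = 100.9/36.34 = 2.778 m.
From Manning's equation, S = [nQ / (1 A R^(2/3))]² = [0.015 × 206 / (1 × 100.9 × 2.778^(2/3))]² = 0.00024.

S = 0.00024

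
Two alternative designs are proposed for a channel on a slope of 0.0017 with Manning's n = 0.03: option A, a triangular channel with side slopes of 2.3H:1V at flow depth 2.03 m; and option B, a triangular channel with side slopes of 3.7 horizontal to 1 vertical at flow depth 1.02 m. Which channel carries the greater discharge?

channel A

Channel A: For a triangular section with side slope z = 2.3: A = zy² = 2.3×2.03² = 9.478 m²; P = 2y√(1+z²) = 2×2.03×2.508 = 10.18 m. Hydraulic radius R = A/P = 9.478/10.18 = 0.9308 m. Q_A = (1/0.03)·9.478·0.9308^(2/3)·√0.0017 = 12.42 m³/s.
Channel B: For a triangular section with side slope z = 3.7: A = zy² = 3.7×1.02² = 3.849 m²; P = 2y√(1+z²) = 2×1.02×3.833 = 7.819 m. Hydraulic radius R = A/P = 3.849/7.819 = 0.4923 m. Q_B = (1/0.03)·3.849·0.4923^(2/3)·√0.0017 = 3.299 m³/s.
Q_A = 12.42 m³/s vs Q_B = 3.299 m³/s, so channel A carries more.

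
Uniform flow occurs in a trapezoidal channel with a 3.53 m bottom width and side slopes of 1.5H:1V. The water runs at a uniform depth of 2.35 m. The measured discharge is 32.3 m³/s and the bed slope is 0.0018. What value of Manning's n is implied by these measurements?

With bottom width b = 3.53 m and side slope z = 1.5: A = (b + zy)y = (3.53 + 1.5×2.35)×2.35 = 16.58 m²; P = b + 2y√(1+z²) = 3.53 + 2×2.35×1.803 = 12 m.
Hydraulic radius R = A/P = 16.58/12 = 1.381 m.
Rearranging Manning's equation: n = (1/Q) A R^(2/3) S^(1/2) = (1/32.3) × 16.58 × 1.381^(2/3) × √0.0018 = 0.027.

n = 0.027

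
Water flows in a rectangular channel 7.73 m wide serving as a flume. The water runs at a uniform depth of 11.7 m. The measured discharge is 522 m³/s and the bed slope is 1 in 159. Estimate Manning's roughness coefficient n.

Flow area A = b·y = 7.73 × 11.7 = 90.44 m². Wetted perimeter P = b + 2y = 7.73 + 2×11.7 = 31.13 m.
Hydraulic radius R = A/P = 90.44/31.13 = 2.905 m.
Rearranging Manning's equation: n = (1/Q) A R^(2/3) S^(1/2) = (1/522) × 90.44 × 2.905^(2/3) × √0.006289 = 0.028.

n = 0.028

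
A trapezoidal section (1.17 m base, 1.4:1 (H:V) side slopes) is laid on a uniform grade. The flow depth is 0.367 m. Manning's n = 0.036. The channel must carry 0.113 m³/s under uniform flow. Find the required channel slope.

With bottom width b = 1.17 m and side slope z = 1.4: A = (b + zy)y = (1.17 + 1.4×0.367)×0.367 = 0.618 m²; P = b + 2y√(1+z²) = 1.17 + 2×0.367×1.72 = 2.433 m.
Hydraulic radius R = A/P = 0.618/2.433 = 0.254 m.
From Manning's equation, S = [nQ / (1 A R^(2/3))]² = [0.036 × 0.113 / (1 × 0.618 × 0.254^(2/3))]² = 0.000269.

S = 0.000269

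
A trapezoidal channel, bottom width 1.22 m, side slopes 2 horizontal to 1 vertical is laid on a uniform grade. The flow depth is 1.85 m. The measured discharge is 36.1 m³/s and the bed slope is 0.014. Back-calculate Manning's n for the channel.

With bottom width b = 1.22 m and side slope z = 2: A = (b + zy)y = (1.22 + 2×1.85)×1.85 = 9.102 m²; P = b + 2y√(1+z²) = 1.22 + 2×1.85×2.236 = 9.493 m.
Hydraulic radius R = A/P = 9.102/9.493 = 0.9588 m.
Rearranging Manning's equation: n = (1/Q) A R^(2/3) S^(1/2) = (1/36.1) × 9.102 × 0.9588^(2/3) × √0.014 = 0.029.

n = 0.029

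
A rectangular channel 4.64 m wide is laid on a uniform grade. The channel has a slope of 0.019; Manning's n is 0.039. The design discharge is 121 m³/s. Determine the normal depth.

Manning's equation rearranged: A R^(2/3) = nQ / (1·√S) = 0.039 × 121 / (√0.019) = 34.24.
Trying y = 5.91 m: A R^(2/3) = 38.54 — too large.
Trying y = 4.45 m: A R^(2/3) = 27.36 — too small.
Trying y = 5.35 m: A R^(2/3) = 34.22 — close enough.

y_n = 5.35 m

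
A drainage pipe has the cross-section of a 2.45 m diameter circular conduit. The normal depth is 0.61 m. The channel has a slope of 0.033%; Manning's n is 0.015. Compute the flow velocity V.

V = 0.611 m/s

For a circular section of diameter D = 2.45 m at depth y = 0.61 m, the central angle is θ = 2 arccos(1 − 2y/D) = 2.09 rad. Then A = (D²/8)(θ − sin θ) = 0.9164 m² and P = Dθ/2 = 2.56 m.
Hydraulic radius R = A/P = 0.9164/2.56 = 0.358 m.
From Manning's equation, V = (1/n) R^(2/3) S^(1/2) = (1/0.015) × 0.358^(2/3) × 0.00033^(1/2) = 0.611 m/s.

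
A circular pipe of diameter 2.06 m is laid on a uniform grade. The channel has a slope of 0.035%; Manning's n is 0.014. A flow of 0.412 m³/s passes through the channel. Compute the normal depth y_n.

Manning's equation rearranged: A R^(2/3) = nQ / (1·√S) = 0.014 × 0.412 / (√0.00035) = 0.3083.
Trying y = 0.661 m: A R^(2/3) = 0.4774 — over.
Trying y = 0.414 m: A R^(2/3) = 0.1894 — short.
Trying y = 0.528 m: A R^(2/3) = 0.3082 — close enough.

y_n = 0.528 m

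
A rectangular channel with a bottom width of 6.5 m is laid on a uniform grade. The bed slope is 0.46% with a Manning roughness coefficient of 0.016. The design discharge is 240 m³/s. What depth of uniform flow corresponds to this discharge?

y_n = 5.43 m

Manning's equation rearranged: A R^(2/3) = nQ / (1·√S) = 0.016 × 240 / (√0.0046) = 56.62.
Trying y = 6.12 m: A R^(2/3) = 65.7 — high.
Trying y = 5.43 m: A R^(2/3) = 56.64 — ≈ 56.62.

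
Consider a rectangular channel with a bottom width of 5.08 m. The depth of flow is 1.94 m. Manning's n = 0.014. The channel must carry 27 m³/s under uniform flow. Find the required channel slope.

S = 0.0013

Flow area A = b·y = 5.08 × 1.94 = 9.855 m². Wetted perimeter P = b + 2y = 5.08 + 2×1.94 = 8.96 m.
Hydraulic radius R = A/P = 9.855/8.96 = 1.1 m.
From Manning's equation, S = [nQ / (1 A R^(2/3))]² = [0.014 × 27 / (1 × 9.855 × 1.1^(2/3))]² = 0.0013.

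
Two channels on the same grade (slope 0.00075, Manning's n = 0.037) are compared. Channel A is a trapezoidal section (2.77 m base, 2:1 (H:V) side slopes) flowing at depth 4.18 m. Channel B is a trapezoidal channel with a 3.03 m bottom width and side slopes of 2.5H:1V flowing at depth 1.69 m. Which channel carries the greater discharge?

Channel A: With bottom width b = 2.77 m and side slope z = 2: A = (b + zy)y = (2.77 + 2×4.18)×4.18 = 46.52 m²; P = b + 2y√(1+z²) = 2.77 + 2×4.18×2.236 = 21.46 m. Hydraulic radius R = A/P = 46.52/21.46 = 2.168 m. Q_A = (1/0.037)·46.52·2.168^(2/3)·√0.00075 = 57.67 m³/s.
Channel B: With bottom width b = 3.03 m and side slope z = 2.5: A = (b + zy)y = (3.03 + 2.5×1.69)×1.69 = 12.26 m²; P = b + 2y√(1+z²) = 3.03 + 2×1.69×2.693 = 12.13 m. Hydraulic radius R = A/P = 12.26/12.13 = 1.011 m. Q_B = (1/0.037)·12.26·1.011^(2/3)·√0.00075 = 9.14 m³/s.
Q_A = 57.67 m³/s vs Q_B = 9.14 m³/s, so channel A carries more.

channel A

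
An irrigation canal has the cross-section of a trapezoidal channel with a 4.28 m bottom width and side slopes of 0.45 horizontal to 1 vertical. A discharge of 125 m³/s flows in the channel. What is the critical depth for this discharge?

At critical depth, Q² T / (g A³) = 1, i.e. A³/T = Q²/g = 125²/9.81 = 1593.
Try y = 2.75 m: A³/T = 517.1 — too small.
Try y = 4.79 m: A³/T = 3410 — too large.
Try y = 3.84 m: A³/T = 1587 — close enough.

y_c = 3.84 m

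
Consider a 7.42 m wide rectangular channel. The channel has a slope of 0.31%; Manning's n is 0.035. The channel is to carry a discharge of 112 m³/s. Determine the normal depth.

y_n = 5.57 m

Manning's equation rearranged: A R^(2/3) = nQ / (1·√S) = 0.035 × 112 / (√0.0031) = 70.41.
Trying y = 6.89 m: A R^(2/3) = 91.94 — too large.
Trying y = 4.54 m: A R^(2/3) = 54.21 — too small.
Trying y = 5.57 m: A R^(2/3) = 70.48 — close enough.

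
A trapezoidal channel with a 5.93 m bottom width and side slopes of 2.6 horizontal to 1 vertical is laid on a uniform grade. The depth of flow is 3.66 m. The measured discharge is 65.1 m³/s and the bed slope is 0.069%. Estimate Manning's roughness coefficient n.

With bottom width b = 5.93 m and side slope z = 2.6: A = (b + zy)y = (5.93 + 2.6×3.66)×3.66 = 56.53 m²; P = b + 2y√(1+z²) = 5.93 + 2×3.66×2.786 = 26.32 m.
Hydraulic radius R = A/P = 56.53/26.32 = 2.148 m.
Rearranging Manning's equation: n = (1/Q) A R^(2/3) S^(1/2) = (1/65.1) × 56.53 × 2.148^(2/3) × √0.00069 = 0.038.

n = 0.038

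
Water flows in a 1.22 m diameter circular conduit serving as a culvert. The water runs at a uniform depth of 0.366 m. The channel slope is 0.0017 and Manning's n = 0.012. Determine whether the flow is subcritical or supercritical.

For a circular section of diameter D = 1.22 m at depth y = 0.366 m, the central angle is θ = 2 arccos(1 − 2y/D) = 2.319 rad. Then A = (D²/8)(θ − sin θ) = 0.295 m² and P = Dθ/2 = 1.414 m.
Hydraulic radius R = A/P = 0.295/1.414 = 0.2085 m.
V = (1/n) R^(2/3) √S = (1/0.012) × 0.2085^(2/3) × √0.0017 = 1.208 m/s. Hydraulic depth D_h = A/T = 0.295/1.118 = 0.2638 m.
Froude number Fr = V/√(g·D_h) = 1.208/√(9.81×0.2638) = 0.751, which is less than 1, so the flow is subcritical.

subcritical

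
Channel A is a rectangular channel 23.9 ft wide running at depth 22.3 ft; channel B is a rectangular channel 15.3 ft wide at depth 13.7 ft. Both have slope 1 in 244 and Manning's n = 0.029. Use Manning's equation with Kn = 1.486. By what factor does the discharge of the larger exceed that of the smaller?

Channel A: Flow area A = b·y = 23.9 × 22.3 = 533 ft². Wetted perimeter P = b + 2y = 23.9 + 2×22.3 = 68.5 ft. Hydraulic radius R = A/P = 533/68.5 = 7.781 ft. Q_A = (1.486/0.029)·533·7.781^(2/3)·√0.004098 = 6865 ft³/s.
Channel B: Flow area A = b·y = 15.3 × 13.7 = 209.6 ft². Wetted perimeter P = b + 2y = 15.3 + 2×13.7 = 42.7 ft. Hydraulic radius R = A/P = 209.6/42.7 = 4.909 ft. Q_B = (1.486/0.029)·209.6·4.909^(2/3)·√0.004098 = 1986 ft³/s.
The larger discharge is 6865 ft³/s and the smaller is 1986 ft³/s; the ratio is 3.46.

3.46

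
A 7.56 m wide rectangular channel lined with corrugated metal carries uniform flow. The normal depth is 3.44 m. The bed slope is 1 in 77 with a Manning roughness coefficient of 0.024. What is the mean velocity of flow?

Flow area A = b·y = 7.56 × 3.44 = 26.01 m². Wetted perimeter P = b + 2y = 7.56 + 2×3.44 = 14.44 m.
Hydraulic radius R = A/P = 26.01/14.44 = 1.801 m.
From Manning's equation, V = (1/n) R^(2/3) S^(1/2) = (1/0.024) × 1.801^(2/3) × 0.01299^(1/2) = 7.03 m/s.

V = 7.03 m/s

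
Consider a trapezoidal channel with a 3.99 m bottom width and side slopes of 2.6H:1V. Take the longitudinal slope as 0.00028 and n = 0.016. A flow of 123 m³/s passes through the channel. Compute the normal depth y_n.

y_n = 4.35 m

Manning's equation rearranged: A R^(2/3) = nQ / (1·√S) = 0.016 × 123 / (√0.00028) = 117.6.
Try y = 3.06 m: A R^(2/3) = 52.83 — too small.
Try y = 4.35 m: A R^(2/3) = 117.9 — ≈ 117.6.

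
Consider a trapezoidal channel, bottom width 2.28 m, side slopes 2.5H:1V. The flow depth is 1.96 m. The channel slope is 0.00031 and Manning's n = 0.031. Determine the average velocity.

V = 0.604 m/s

With bottom width b = 2.28 m and side slope z = 2.5: A = (b + zy)y = (2.28 + 2.5×1.96)×1.96 = 14.07 m²; P = b + 2y√(1+z²) = 2.28 + 2×1.96×2.693 = 12.83 m.
Hydraulic radius R = A/P = 14.07/12.83 = 1.096 m.
From Manning's equation, V = (1/n) R^(2/3) S^(1/2) = (1/0.031) × 1.096^(2/3) × 0.00031^(1/2) = 0.604 m/s.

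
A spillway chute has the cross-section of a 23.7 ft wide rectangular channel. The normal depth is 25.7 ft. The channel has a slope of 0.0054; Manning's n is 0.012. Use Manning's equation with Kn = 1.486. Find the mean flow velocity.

V = 36.7 ft/s

Flow area A = b·y = 23.7 × 25.7 = 609.1 ft². Wetted perimeter P = b + 2y = 23.7 + 2×25.7 = 75.1 ft.
Hydraulic radius R = A/P = 609.1/75.1 = 8.11 ft.
From Manning's equation, V = (1.486/n) R^(2/3) S^(1/2) = (1.486/0.012) × 8.11^(2/3) × 0.0054^(1/2) = 36.7 ft/s.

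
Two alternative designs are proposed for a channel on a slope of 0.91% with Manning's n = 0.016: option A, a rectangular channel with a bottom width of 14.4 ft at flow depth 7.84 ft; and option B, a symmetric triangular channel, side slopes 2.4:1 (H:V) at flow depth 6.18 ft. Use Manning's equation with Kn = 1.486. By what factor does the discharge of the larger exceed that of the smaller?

Channel A: Flow area A = b·y = 14.4 × 7.84 = 112.9 ft². Wetted perimeter P = b + 2y = 14.4 + 2×7.84 = 30.08 ft. Hydraulic radius R = A/P = 112.9/30.08 = 3.753 ft. Q_A = (1.486/0.016)·112.9·3.753^(2/3)·√0.0091 = 2416 ft³/s.
Channel B: For a triangular section with side slope z = 2.4: A = zy² = 2.4×6.18² = 91.66 ft²; P = 2y√(1+z²) = 2×6.18×2.6 = 32.14 ft. Hydraulic radius R = A/P = 91.66/32.14 = 2.852 ft. Q_B = (1.486/0.016)·91.66·2.852^(2/3)·√0.0091 = 1633 ft³/s.
The larger discharge is 2416 ft³/s and the smaller is 1633 ft³/s; the ratio is 1.48.

1.48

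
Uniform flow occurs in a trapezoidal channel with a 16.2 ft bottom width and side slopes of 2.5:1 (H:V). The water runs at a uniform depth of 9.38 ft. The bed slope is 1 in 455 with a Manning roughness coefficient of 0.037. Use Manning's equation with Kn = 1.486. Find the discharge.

Q = 2200 ft³/s

With bottom width b = 16.2 ft and side slope z = 2.5: A = (b + zy)y = (16.2 + 2.5×9.38)×9.38 = 371.9 ft²; P = b + 2y√(1+z²) = 16.2 + 2×9.38×2.693 = 66.71 ft.
Hydraulic radius R = A/P = 371.9/66.71 = 5.575 ft.
Manning's equation: Q = (1.486/n) A R^(2/3) S^(1/2) = (1.486/0.037) × 371.9 × 5.575^(2/3) × 0.002198^(1/2) = 2200 ft³/s.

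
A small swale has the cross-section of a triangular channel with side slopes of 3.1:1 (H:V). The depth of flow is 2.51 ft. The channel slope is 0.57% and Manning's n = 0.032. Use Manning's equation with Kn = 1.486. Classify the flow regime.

For a triangular section with side slope z = 3.1: A = zy² = 3.1×2.51² = 19.53 ft²; P = 2y√(1+z²) = 2×2.51×3.257 = 16.35 ft.
Hydraulic radius R = A/P = 19.53/16.35 = 1.194 ft.
V = (1.486/n) R^(2/3) √S = (1.486/0.032) × 1.194^(2/3) × √0.0057 = 3.947 ft/s. Hydraulic depth D_h = A/T = 19.53/15.56 = 1.255 ft.
Froude number Fr = V/√(g·D_h) = 3.947/√(32.2×1.255) = 0.621, which is less than 1, so the flow is subcritical.

subcritical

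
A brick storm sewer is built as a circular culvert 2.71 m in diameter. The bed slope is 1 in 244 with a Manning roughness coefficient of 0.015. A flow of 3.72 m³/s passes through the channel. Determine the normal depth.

y_n = 0.813 m

Manning's equation rearranged: A R^(2/3) = nQ / (1·√S) = 0.015 × 3.72 / (√0.004098) = 0.8716.
At y = 1 m: A R^(2/3) = 1.292 — high.
At y = 0.619 m: A R^(2/3) = 0.5091 — low.
At y = 0.813 m: A R^(2/3) = 0.8713 — ≈ 0.8716.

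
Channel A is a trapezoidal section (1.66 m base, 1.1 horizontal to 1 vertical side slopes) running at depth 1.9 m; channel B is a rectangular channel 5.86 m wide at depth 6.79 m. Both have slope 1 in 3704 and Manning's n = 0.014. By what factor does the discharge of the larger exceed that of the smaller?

Channel A: With bottom width b = 1.66 m and side slope z = 1.1: A = (b + zy)y = (1.66 + 1.1×1.9)×1.9 = 7.125 m²; P = b + 2y√(1+z²) = 1.66 + 2×1.9×1.487 = 7.309 m. Hydraulic radius R = A/P = 7.125/7.309 = 0.9748 m. Q_A = (1/0.014)·7.125·0.9748^(2/3)·√0.00027 = 8.221 m³/s.
Channel B: Flow area A = b·y = 5.86 × 6.79 = 39.79 m². Wetted perimeter P = b + 2y = 5.86 + 2×6.79 = 19.44 m. Hydraulic radius R = A/P = 39.79/19.44 = 2.047 m. Q_B = (1/0.014)·39.79·2.047^(2/3)·√0.00027 = 75.28 m³/s.
The larger discharge is 75.28 m³/s and the smaller is 8.221 m³/s; the ratio is 9.16.

9.16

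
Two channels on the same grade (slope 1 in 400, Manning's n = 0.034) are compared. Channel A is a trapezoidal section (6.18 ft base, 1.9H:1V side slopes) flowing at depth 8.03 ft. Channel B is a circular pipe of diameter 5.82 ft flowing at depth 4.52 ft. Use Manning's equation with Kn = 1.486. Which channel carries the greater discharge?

channel A

Channel A: With bottom width b = 6.18 ft and side slope z = 1.9: A = (b + zy)y = (6.18 + 1.9×8.03)×8.03 = 172.1 ft²; P = b + 2y√(1+z²) = 6.18 + 2×8.03×2.147 = 40.66 ft. Hydraulic radius R = A/P = 172.1/40.66 = 4.233 ft. Q_A = (1.486/0.034)·172.1·4.233^(2/3)·√0.0025 = 984.4 ft³/s.
Channel B: For a circular section of diameter D = 5.82 ft at depth y = 4.52 ft, the central angle is θ = 2 arccos(1 − 2y/D) = 4.314 rad. Then A = (D²/8)(θ − sin θ) = 22.17 ft² and P = Dθ/2 = 12.55 ft. Hydraulic radius R = A/P = 22.17/12.55 = 1.766 ft. Q_B = (1.486/0.034)·22.17·1.766^(2/3)·√0.0025 = 70.78 ft³/s.
Q_A = 984.4 ft³/s vs Q_B = 70.78 ft³/s, so channel A carries more.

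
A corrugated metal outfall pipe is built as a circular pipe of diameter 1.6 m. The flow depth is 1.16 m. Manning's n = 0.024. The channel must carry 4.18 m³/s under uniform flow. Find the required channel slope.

For a circular section of diameter D = 1.6 m at depth y = 1.16 m, the central angle is θ = 2 arccos(1 − 2y/D) = 4.075 rad. Then A = (D²/8)(θ − sin θ) = 1.561 m² and P = Dθ/2 = 3.26 m.
Hydraulic radius R = A/P = 1.561/3.26 = 0.4789 m.
From Manning's equation, S = [nQ / (1 A R^(2/3))]² = [0.024 × 4.18 / (1 × 1.561 × 0.4789^(2/3))]² = 0.011.

S = 0.011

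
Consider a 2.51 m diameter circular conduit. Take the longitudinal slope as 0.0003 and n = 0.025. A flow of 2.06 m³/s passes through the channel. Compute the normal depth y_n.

Manning's equation rearranged: A R^(2/3) = nQ / (1·√S) = 0.025 × 2.06 / (√0.0003) = 2.973.
Trying y = 1.88 m: A R^(2/3) = 3.302 — too large.
Trying y = 1.42 m: A R^(2/3) = 2.223 — too small.
Trying y = 1.73 m: A R^(2/3) = 2.975 — close enough.

y_n = 1.73 m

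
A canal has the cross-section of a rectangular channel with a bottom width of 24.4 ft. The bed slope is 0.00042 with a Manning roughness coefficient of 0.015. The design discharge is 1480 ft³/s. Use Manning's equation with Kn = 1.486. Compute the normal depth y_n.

y_n = 9.7 ft

Manning's equation rearranged: A R^(2/3) = nQ / (1.486·√S) = 0.015 × 1480 / (1.486 × √0.00042) = 729.
At y = 7.36 ft: A R^(2/3) = 496 — too small.
At y = 11.3 ft: A R^(2/3) = 896.8 — too large.
At y = 9.7 ft: A R^(2/3) = 728.8 — matches.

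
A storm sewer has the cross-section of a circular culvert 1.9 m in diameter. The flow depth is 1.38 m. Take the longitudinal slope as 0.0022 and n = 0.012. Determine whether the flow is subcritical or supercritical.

subcritical

For a circular section of diameter D = 1.9 m at depth y = 1.38 m, the central angle is θ = 2 arccos(1 − 2y/D) = 4.081 rad. Then A = (D²/8)(θ − sin θ) = 2.206 m² and P = Dθ/2 = 3.877 m.
Hydraulic radius R = A/P = 2.206/3.877 = 0.569 m.
V = (1/n) R^(2/3) √S = (1/0.012) × 0.569^(2/3) × √0.0022 = 2.684 m/s. Hydraulic depth D_h = A/T = 2.206/1.694 = 1.302 m.
Froude number Fr = V/√(g·D_h) = 2.684/√(9.81×1.302) = 0.751, which is less than 1, so the flow is subcritical.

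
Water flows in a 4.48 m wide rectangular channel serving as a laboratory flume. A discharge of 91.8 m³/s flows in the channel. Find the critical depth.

y_c = 3.5 m

For a rectangular channel, critical depth y_c = (q²/g)^(1/3) where q = Q/b = 91.8/4.48 = 20.49 m²/s.
So y_c = (20.49²/9.81)^(1/3) = 3.5 m.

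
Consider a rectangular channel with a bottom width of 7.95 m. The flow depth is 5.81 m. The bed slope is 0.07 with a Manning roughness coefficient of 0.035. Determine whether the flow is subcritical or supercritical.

supercritical

Flow area A = b·y = 7.95 × 5.81 = 46.19 m². Wetted perimeter P = b + 2y = 7.95 + 2×5.81 = 19.57 m.
Hydraulic radius R = A/P = 46.19/19.57 = 2.36 m.
V = (1/n) R^(2/3) √S = (1/0.035) × 2.36^(2/3) × √0.07 = 13.4 m/s. Hydraulic depth D_h = A/T = 46.19/7.95 = 5.81 m.
Froude number Fr = V/√(g·D_h) = 13.4/√(9.81×5.81) = 1.77, which is greater than 1, so the flow is supercritical.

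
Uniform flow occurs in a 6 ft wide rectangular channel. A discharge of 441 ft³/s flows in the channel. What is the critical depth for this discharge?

For a rectangular channel, critical depth y_c = (q²/g)^(1/3) where q = Q/b = 441/6 = 73.5 ft²/s.
So y_c = (73.5²/32.2)^(1/3) = 5.52 ft.

y_c = 5.52 ft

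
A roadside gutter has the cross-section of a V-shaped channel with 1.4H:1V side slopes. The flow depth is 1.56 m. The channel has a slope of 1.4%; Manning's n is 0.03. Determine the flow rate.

Q = 9.92 m³/s

For a triangular section with side slope z = 1.4: A = zy² = 1.4×1.56² = 3.407 m²; P = 2y√(1+z²) = 2×1.56×1.72 = 5.368 m.
Hydraulic radius R = A/P = 3.407/5.368 = 0.6347 m.
Manning's equation: Q = (1/n) A R^(2/3) S^(1/2) = (1/0.03) × 3.407 × 0.6347^(2/3) × 0.014^(1/2) = 9.92 m³/s.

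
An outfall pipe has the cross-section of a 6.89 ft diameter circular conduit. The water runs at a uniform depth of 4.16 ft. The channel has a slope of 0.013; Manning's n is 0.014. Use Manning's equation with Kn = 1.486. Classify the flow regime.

For a circular section of diameter D = 6.89 ft at depth y = 4.16 ft, the central angle is θ = 2 arccos(1 − 2y/D) = 3.56 rad. Then A = (D²/8)(θ − sin θ) = 23.53 ft² and P = Dθ/2 = 12.26 ft.
Hydraulic radius R = A/P = 23.53/12.26 = 1.919 ft.
V = (1.486/n) R^(2/3) √S = (1.486/0.014) × 1.919^(2/3) × √0.013 = 18.69 ft/s. Hydraulic depth D_h = A/T = 23.53/6.74 = 3.492 ft.
Froude number Fr = V/√(g·D_h) = 18.69/√(32.2×3.492) = 1.76, which is greater than 1, so the flow is supercritical.

supercritical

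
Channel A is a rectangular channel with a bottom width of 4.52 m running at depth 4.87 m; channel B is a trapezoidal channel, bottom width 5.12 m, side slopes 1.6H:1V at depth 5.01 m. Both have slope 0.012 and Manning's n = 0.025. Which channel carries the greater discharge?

channel B

Channel A: Flow area A = b·y = 4.52 × 4.87 = 22.01 m². Wetted perimeter P = b + 2y = 4.52 + 2×4.87 = 14.26 m. Hydraulic radius R = A/P = 22.01/14.26 = 1.544 m. Q_A = (1/0.025)·22.01·1.544^(2/3)·√0.012 = 128.8 m³/s.
Channel B: With bottom width b = 5.12 m and side slope z = 1.6: A = (b + zy)y = (5.12 + 1.6×5.01)×5.01 = 65.81 m²; P = b + 2y√(1+z²) = 5.12 + 2×5.01×1.887 = 24.03 m. Hydraulic radius R = A/P = 65.81/24.03 = 2.739 m. Q_B = (1/0.025)·65.81·2.739^(2/3)·√0.012 = 564.5 m³/s.
Q_A = 128.8 m³/s vs Q_B = 564.5 m³/s, so channel B carries more.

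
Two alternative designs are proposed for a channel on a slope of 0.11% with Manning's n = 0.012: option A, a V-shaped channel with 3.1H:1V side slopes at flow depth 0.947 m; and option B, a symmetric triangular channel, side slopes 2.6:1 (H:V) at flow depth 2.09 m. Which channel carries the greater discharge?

channel B

Channel A: For a triangular section with side slope z = 3.1: A = zy² = 3.1×0.947² = 2.78 m²; P = 2y√(1+z²) = 2×0.947×3.257 = 6.169 m. Hydraulic radius R = A/P = 2.78/6.169 = 0.4506 m. Q_A = (1/0.012)·2.78·0.4506^(2/3)·√0.0011 = 4.516 m³/s.
Channel B: For a triangular section with side slope z = 2.6: A = zy² = 2.6×2.09² = 11.36 m²; P = 2y√(1+z²) = 2×2.09×2.786 = 11.64 m. Hydraulic radius R = A/P = 11.36/11.64 = 0.9753 m. Q_B = (1/0.012)·11.36·0.9753^(2/3)·√0.0011 = 30.87 m³/s.
Q_A = 4.516 m³/s vs Q_B = 30.87 m³/s, so channel B carries more.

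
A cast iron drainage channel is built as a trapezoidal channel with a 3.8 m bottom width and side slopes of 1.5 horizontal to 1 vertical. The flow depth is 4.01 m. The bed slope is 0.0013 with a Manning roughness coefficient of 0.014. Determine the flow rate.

Q = 169 m³/s

With bottom width b = 3.8 m and side slope z = 1.5: A = (b + zy)y = (3.8 + 1.5×4.01)×4.01 = 39.36 m²; P = b + 2y√(1+z²) = 3.8 + 2×4.01×1.803 = 18.26 m.
Hydraulic radius R = A/P = 39.36/18.26 = 2.156 m.
Manning's equation: Q = (1/n) A R^(2/3) S^(1/2) = (1/0.014) × 39.36 × 2.156^(2/3) × 0.0013^(1/2) = 169 m³/s.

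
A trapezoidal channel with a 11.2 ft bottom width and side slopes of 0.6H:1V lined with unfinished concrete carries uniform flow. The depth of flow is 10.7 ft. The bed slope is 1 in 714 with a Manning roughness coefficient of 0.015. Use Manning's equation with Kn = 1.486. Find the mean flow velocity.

V = 11.1 ft/s

With bottom width b = 11.2 ft and side slope z = 0.6: A = (b + zy)y = (11.2 + 0.6×10.7)×10.7 = 188.5 ft²; P = b + 2y√(1+z²) = 11.2 + 2×10.7×1.166 = 36.16 ft.
Hydraulic radius R = A/P = 188.5/36.16 = 5.214 ft.
From Manning's equation, V = (1.486/n) R^(2/3) S^(1/2) = (1.486/0.015) × 5.214^(2/3) × 0.001401^(1/2) = 11.1 ft/s.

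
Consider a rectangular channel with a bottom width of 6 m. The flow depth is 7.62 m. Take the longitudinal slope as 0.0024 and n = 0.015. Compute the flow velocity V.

V = 5.44 m/s

Flow area A = b·y = 6 × 7.62 = 45.72 m². Wetted perimeter P = b + 2y = 6 + 2×7.62 = 21.24 m.
Hydraulic radius R = A/P = 45.72/21.24 = 2.153 m.
From Manning's equation, V = (1/n) R^(2/3) S^(1/2) = (1/0.015) × 2.153^(2/3) × 0.0024^(1/2) = 5.44 m/s.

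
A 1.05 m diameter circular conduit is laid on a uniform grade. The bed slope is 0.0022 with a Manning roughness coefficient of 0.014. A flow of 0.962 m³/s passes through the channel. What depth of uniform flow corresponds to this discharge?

y_n = 0.716 m

Manning's equation rearranged: A R^(2/3) = nQ / (1·√S) = 0.014 × 0.962 / (√0.0022) = 0.2871.
At y = 0.806 m: A R^(2/3) = 0.3323 — over.
At y = 0.716 m: A R^(2/3) = 0.287 — ≈ 0.2871.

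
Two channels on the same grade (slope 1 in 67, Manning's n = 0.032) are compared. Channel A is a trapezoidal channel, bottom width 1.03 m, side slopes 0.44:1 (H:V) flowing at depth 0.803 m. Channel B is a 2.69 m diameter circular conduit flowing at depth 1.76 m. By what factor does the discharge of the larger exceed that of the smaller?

5.53

Channel A: With bottom width b = 1.03 m and side slope z = 0.44: A = (b + zy)y = (1.03 + 0.44×0.803)×0.803 = 1.111 m²; P = b + 2y√(1+z²) = 1.03 + 2×0.803×1.093 = 2.785 m. Hydraulic radius R = A/P = 1.111/2.785 = 0.3989 m. Q_A = (1/0.032)·1.111·0.3989^(2/3)·√0.01493 = 2.298 m³/s.
Channel B: For a circular section of diameter D = 2.69 m at depth y = 1.76 m, the central angle is θ = 2 arccos(1 − 2y/D) = 3.769 rad. Then A = (D²/8)(θ − sin θ) = 3.94 m² and P = Dθ/2 = 5.069 m. Hydraulic radius R = A/P = 3.94/5.069 = 0.7772 m. Q_B = (1/0.032)·3.94·0.7772^(2/3)·√0.01493 = 12.72 m³/s.
The larger discharge is 12.72 m³/s and the smaller is 2.298 m³/s; the ratio is 5.53.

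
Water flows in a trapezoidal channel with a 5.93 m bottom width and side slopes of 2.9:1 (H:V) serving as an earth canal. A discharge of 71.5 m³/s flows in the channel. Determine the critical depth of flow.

y_c = 1.83 m

At critical depth, Q² T / (g A³) = 1, i.e. A³/T = Q²/g = 71.5²/9.81 = 521.1.
Try y = 1.43 m: A³/T = 210.4 — short.
Try y = 1.99 m: A³/T = 722.6 — over.
Try y = 1.83 m: A³/T = 525.6 — ≈ 521.1.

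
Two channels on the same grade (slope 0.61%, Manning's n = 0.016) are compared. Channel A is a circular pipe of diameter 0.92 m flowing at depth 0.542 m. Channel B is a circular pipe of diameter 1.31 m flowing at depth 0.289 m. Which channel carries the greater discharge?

channel A

Channel A: For a circular section of diameter D = 0.92 m at depth y = 0.542 m, the central angle is θ = 2 arccos(1 − 2y/D) = 3.5 rad. Then A = (D²/8)(θ − sin θ) = 0.4074 m² and P = Dθ/2 = 1.61 m. Hydraulic radius R = A/P = 0.4074/1.61 = 0.2531 m. Q_A = (1/0.016)·0.4074·0.2531^(2/3)·√0.0061 = 0.7957 m³/s.
Channel B: For a circular section of diameter D = 1.31 m at depth y = 0.289 m, the central angle is θ = 2 arccos(1 − 2y/D) = 1.956 rad. Then A = (D²/8)(θ − sin θ) = 0.2207 m² and P = Dθ/2 = 1.281 m. Hydraulic radius R = A/P = 0.2207/1.281 = 0.1723 m. Q_B = (1/0.016)·0.2207·0.1723^(2/3)·√0.0061 = 0.3336 m³/s.
Q_A = 0.7957 m³/s vs Q_B = 0.3336 m³/s, so channel A carries more.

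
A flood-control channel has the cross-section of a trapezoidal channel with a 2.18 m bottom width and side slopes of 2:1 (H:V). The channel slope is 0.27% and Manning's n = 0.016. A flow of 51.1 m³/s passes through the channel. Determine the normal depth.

y_n = 2.16 m

Manning's equation rearranged: A R^(2/3) = nQ / (1·√S) = 0.016 × 51.1 / (√0.0027) = 15.73.
Trying y = 2.45 m: A R^(2/3) = 20.88 — over.
Trying y = 1.65 m: A R^(2/3) = 8.713 — short.
Trying y = 2.16 m: A R^(2/3) = 15.73 — ≈ 15.73.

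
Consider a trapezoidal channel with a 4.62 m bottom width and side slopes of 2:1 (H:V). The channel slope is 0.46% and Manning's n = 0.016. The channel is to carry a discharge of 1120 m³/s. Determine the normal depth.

y_n = 6.56 m

Manning's equation rearranged: A R^(2/3) = nQ / (1·√S) = 0.016 × 1120 / (√0.0046) = 264.2.
Try y = 8.03 m: A R^(2/3) = 425.2 — too large.
Try y = 4.95 m: A R^(2/3) = 138.9 — too small.
Try y = 6.56 m: A R^(2/3) = 264.5 — close enough.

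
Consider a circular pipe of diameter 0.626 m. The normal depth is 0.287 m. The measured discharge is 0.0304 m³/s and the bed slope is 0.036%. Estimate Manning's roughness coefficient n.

n = 0.024

For a circular section of diameter D = 0.626 m at depth y = 0.287 m, the central angle is θ = 2 arccos(1 − 2y/D) = 2.975 rad. Then A = (D²/8)(θ − sin θ) = 0.1376 m² and P = Dθ/2 = 0.9313 m.
Hydraulic radius R = A/P = 0.1376/0.9313 = 0.1478 m.
Rearranging Manning's equation: n = (1/Q) A R^(2/3) S^(1/2) = (1/0.0304) × 0.1376 × 0.1478^(2/3) × √0.00036 = 0.024.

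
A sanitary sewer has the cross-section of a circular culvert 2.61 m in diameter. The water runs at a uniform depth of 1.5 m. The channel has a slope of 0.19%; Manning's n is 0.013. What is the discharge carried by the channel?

For a circular section of diameter D = 2.61 m at depth y = 1.5 m, the central angle is θ = 2 arccos(1 − 2y/D) = 3.442 rad. Then A = (D²/8)(θ − sin θ) = 3.182 m² and P = Dθ/2 = 4.491 m.
Hydraulic radius R = A/P = 3.182/4.491 = 0.7085 m.
Manning's equation: Q = (1/n) A R^(2/3) S^(1/2) = (1/0.013) × 3.182 × 0.7085^(2/3) × 0.0019^(1/2) = 8.48 m³/s.

Q = 8.48 m³/s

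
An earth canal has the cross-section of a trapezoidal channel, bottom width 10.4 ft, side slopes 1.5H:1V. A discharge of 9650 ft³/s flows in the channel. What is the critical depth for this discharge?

y_c = 16 ft

At critical depth, Q² T / (g A³) = 1, i.e. A³/T = Q²/g = 9650²/32.2 = 2892000.
Try y = 17.9 ft: A³/T = 4625000 — high.
Try y = 16 ft: A³/T = 2855000 — ≈ 2892000.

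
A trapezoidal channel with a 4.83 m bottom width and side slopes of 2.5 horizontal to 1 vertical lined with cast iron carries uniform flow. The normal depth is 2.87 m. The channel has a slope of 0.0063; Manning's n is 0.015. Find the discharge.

Q = 260 m³/s

With bottom width b = 4.83 m and side slope z = 2.5: A = (b + zy)y = (4.83 + 2.5×2.87)×2.87 = 34.45 m²; P = b + 2y√(1+z²) = 4.83 + 2×2.87×2.693 = 20.29 m.
Hydraulic radius R = A/P = 34.45/20.29 = 1.698 m.
Manning's equation: Q = (1/n) A R^(2/3) S^(1/2) = (1/0.015) × 34.45 × 1.698^(2/3) × 0.0063^(1/2) = 260 m³/s.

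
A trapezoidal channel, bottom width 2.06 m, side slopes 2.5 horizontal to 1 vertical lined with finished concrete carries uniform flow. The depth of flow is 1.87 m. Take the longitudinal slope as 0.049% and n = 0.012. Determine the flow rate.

With bottom width b = 2.06 m and side slope z = 2.5: A = (b + zy)y = (2.06 + 2.5×1.87)×1.87 = 12.59 m²; P = b + 2y√(1+z²) = 2.06 + 2×1.87×2.693 = 12.13 m.
Hydraulic radius R = A/P = 12.59/12.13 = 1.038 m.
Manning's equation: Q = (1/n) A R^(2/3) S^(1/2) = (1/0.012) × 12.59 × 1.038^(2/3) × 0.00049^(1/2) = 23.8 m³/s.

Q = 23.8 m³/s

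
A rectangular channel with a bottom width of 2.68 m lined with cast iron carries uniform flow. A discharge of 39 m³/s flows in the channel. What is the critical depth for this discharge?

For a rectangular channel, critical depth y_c = (q²/g)^(1/3) where q = Q/b = 39/2.68 = 14.55 m²/s.
So y_c = (14.55²/9.81)^(1/3) = 2.78 m.

y_c = 2.78 m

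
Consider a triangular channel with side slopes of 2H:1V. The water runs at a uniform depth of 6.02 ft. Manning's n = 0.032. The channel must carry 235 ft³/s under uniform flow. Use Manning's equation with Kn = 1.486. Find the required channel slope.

For a triangular section with side slope z = 2: A = zy² = 2×6.02² = 72.48 ft²; P = 2y√(1+z²) = 2×6.02×2.236 = 26.92 ft.
Hydraulic radius R = A/P = 72.48/26.92 = 2.692 ft.
From Manning's equation, S = [nQ / (1.486 A R^(2/3))]² = [0.032 × 235 / (1.486 × 72.48 × 2.692^(2/3))]² = 0.0013.

S = 0.0013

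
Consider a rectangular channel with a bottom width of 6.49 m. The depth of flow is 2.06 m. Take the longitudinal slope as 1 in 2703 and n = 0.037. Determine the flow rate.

Flow area A = b·y = 6.49 × 2.06 = 13.37 m². Wetted perimeter P = b + 2y = 6.49 + 2×2.06 = 10.61 m.
Hydraulic radius R = A/P = 13.37/10.61 = 1.26 m.
Manning's equation: Q = (1/n) A R^(2/3) S^(1/2) = (1/0.037) × 13.37 × 1.26^(2/3) × 0.00037^(1/2) = 8.11 m³/s.

Q = 8.11 m³/s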